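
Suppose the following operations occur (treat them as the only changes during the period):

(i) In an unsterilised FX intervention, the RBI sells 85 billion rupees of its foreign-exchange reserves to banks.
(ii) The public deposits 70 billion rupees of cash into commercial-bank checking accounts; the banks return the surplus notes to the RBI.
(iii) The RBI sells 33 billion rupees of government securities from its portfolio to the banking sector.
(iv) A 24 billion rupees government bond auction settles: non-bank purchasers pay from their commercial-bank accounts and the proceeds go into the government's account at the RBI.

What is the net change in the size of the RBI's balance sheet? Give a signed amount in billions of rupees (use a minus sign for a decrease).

RBI balance sheet:
  Assets:      Securities −33B, Foreign assets −85B
  Liabilities: Bank reserves −72B, Currency in circulation −70B, Government deposits +24B
Change in total RBI assets = -118 billion.

-118 billion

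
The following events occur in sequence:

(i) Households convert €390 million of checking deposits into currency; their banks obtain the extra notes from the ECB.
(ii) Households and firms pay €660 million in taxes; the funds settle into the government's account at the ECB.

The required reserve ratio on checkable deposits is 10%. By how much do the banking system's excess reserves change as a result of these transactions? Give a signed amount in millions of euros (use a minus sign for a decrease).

Currency withdrawal €390 million: reserves −€390M, deposits −€390M.
Government account inflow €660 million: reserves −€660M, deposits −€660M.
Totals: Δreserves = −€1050M, Δdeposits = −€1050M.
Δrequired reserves = 10% × −€1050M = −€105M.
Δexcess reserves = Δreserves − Δrequired = −€1050M − (−€105M) = -€945 million.

-€945 million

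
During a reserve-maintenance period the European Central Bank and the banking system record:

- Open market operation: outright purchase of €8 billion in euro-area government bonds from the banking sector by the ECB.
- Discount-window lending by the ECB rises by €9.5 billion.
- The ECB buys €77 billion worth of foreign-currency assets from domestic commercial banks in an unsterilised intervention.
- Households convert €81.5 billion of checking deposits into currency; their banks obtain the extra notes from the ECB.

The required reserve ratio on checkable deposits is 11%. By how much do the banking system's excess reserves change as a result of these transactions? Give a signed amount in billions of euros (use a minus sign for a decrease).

OMO purchase (from banks) €8 billion: reserves +€8B, deposits 0.
Discount-window loan €9.5 billion: reserves +€9.5B, deposits 0.
FX purchase €77 billion: reserves +€77B, deposits 0.
Currency withdrawal €81.5 billion: reserves −€81.5B, deposits −€81.5B.
Totals: Δreserves = +€13B, Δdeposits = −€81.5B.
Δrequired reserves = 11% × −€81.5B = −€8.965B.
Δexcess reserves = Δreserves − Δrequired = +€13B − (−€8.965B) = +€21.965 billion.

+€21.965 billion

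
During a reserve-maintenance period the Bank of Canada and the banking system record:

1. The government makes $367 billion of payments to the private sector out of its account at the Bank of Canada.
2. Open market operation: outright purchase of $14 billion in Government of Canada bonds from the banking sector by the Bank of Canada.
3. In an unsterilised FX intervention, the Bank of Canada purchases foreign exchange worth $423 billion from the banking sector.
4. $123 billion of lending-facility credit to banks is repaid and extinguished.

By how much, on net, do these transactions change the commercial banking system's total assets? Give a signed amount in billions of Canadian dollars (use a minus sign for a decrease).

Bank of Canada balance sheet:
  Assets:      Securities +$14B, Loans to banks −$123B, Foreign assets +$423B
  Liabilities: Bank reserves +$681B, Government deposits −$367B
Commercial banking system:
  Assets:      Reserves at CB +$681B, Securities −$14B, Foreign assets −$423B
  Liabilities: Checkable deposits +$367B, Borrowings from CB −$123B
Change in total bank assets = +$244 billion.

+$244 billion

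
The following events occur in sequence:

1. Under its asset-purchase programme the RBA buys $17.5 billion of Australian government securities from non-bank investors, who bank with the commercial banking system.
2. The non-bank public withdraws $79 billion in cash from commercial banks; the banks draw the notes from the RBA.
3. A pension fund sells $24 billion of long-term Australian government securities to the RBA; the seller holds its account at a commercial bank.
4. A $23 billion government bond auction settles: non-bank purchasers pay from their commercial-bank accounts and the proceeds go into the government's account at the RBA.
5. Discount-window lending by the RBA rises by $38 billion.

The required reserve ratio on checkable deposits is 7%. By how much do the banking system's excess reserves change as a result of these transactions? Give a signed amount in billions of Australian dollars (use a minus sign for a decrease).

-$18.265 billion

Asset purchase (from non-banks) $17.5 billion: reserves +$17.5B, deposits +$17.5B.
Currency withdrawal $79 billion: reserves −$79B, deposits −$79B.
Asset purchase (from non-banks) $24 billion: reserves +$24B, deposits +$24B.
Government account inflow $23 billion: reserves −$23B, deposits −$23B.
Discount-window loan $38 billion: reserves +$38B, deposits 0.
Totals: Δreserves = −$22.5B, Δdeposits = −$60.5B.
Δrequired reserves = 7% × −$60.5B = −$4.235B.
Δexcess reserves = Δreserves − Δrequired = −$22.5B − (−$4.235B) = -$18.265 billion.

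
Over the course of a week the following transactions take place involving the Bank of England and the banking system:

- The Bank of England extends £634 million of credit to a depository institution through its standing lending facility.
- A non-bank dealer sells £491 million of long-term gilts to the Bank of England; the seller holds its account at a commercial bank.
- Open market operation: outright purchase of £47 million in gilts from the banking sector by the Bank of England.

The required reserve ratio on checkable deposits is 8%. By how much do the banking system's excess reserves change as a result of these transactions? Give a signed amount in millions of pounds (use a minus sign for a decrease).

+£1132.72 million

Discount-window loan £634 million: reserves +£634M, deposits 0.
Asset purchase (from non-banks) £491 million: reserves +£491M, deposits +£491M.
OMO purchase (from banks) £47 million: reserves +£47M, deposits 0.
Totals: Δreserves = +£1172M, Δdeposits = +£491M.
Δrequired reserves = 8% × +£491M = +£39.28M.
Δexcess reserves = Δreserves − Δrequired = +£1172M − (+£39.28M) = +£1132.72 million.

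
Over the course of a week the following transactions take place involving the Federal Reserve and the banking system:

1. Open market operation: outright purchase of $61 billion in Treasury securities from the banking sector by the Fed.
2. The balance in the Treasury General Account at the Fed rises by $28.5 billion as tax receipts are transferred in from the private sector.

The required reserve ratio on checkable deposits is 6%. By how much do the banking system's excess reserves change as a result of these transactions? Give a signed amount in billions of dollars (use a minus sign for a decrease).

OMO purchase (from banks) $61 billion: reserves +$61B, deposits 0.
Government account inflow $28.5 billion: reserves −$28.5B, deposits −$28.5B.
Totals: Δreserves = +$32.5B, Δdeposits = −$28.5B.
Δrequired reserves = 6% × −$28.5B = −$1.71B.
Δexcess reserves = Δreserves − Δrequired = +$32.5B − (−$1.71B) = +$34.21 billion.

+$34.21 billion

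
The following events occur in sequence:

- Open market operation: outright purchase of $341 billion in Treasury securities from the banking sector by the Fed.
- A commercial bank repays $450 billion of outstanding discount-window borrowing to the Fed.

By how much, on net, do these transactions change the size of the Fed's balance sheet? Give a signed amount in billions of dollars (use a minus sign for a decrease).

Fed balance sheet:
  Assets:      Securities +$341B, Loans to banks −$450B
  Liabilities: Bank reserves −$109B
Commercial banking system:
  Assets:      Reserves at CB −$109B, Securities −$341B
  Liabilities: Borrowings from CB −$450B
Change in total Fed assets = -$109 billion.

-$109 billion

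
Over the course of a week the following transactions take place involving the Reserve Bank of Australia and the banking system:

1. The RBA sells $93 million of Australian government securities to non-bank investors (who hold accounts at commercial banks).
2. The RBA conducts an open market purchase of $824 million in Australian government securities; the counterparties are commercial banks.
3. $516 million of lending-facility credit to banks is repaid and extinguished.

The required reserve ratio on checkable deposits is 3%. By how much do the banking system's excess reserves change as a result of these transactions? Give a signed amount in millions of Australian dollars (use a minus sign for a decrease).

Asset sale (to non-banks) $93 million: reserves −$93M, deposits −$93M.
OMO purchase (from banks) $824 million: reserves +$824M, deposits 0.
Discount-window repayment $516 million: reserves −$516M, deposits 0.
Totals: Δreserves = +$215M, Δdeposits = −$93M.
Δrequired reserves = 3% × −$93M = −$2.79M.
Δexcess reserves = Δreserves − Δrequired = +$215M − (−$2.79M) = +$217.79 million.

+$217.79 million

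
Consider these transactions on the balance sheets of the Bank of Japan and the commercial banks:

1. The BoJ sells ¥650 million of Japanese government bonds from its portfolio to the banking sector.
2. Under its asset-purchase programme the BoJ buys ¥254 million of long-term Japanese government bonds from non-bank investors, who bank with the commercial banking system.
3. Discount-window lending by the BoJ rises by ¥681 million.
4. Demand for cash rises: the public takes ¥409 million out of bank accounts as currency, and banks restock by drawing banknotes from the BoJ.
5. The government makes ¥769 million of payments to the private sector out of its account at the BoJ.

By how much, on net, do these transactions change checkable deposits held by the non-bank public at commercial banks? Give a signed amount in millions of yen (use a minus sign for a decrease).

OMO sale (to banks) ¥650 million: the counterparty is a bank, so public deposits are unchanged → 0.
Asset purchase (from non-banks) ¥254 million: non-bank counterparties' bank balances rise → +¥254M.
Discount-window loan ¥681 million: the counterparty is a bank, so public deposits are unchanged → 0.
Currency withdrawal ¥409 million: non-bank counterparties' bank balances fall → −¥409M.
Government spending ¥769 million: non-bank counterparties' bank balances rise → +¥769M.
Net: 0 + 254 + 0 − 409 + 769 = +¥614 million.

+¥614 million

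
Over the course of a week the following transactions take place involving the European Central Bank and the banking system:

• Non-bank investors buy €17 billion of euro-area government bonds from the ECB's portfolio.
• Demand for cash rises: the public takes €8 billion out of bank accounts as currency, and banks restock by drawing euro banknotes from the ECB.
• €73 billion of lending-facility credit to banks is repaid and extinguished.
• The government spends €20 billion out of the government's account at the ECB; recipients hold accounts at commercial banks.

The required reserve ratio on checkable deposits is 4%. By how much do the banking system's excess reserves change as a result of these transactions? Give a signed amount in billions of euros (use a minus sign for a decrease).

-€77.8 billion

Asset sale (to non-banks) €17 billion: reserves −€17B, deposits −€17B.
Currency withdrawal €8 billion: reserves −€8B, deposits −€8B.
Discount-window repayment €73 billion: reserves −€73B, deposits 0.
Government spending €20 billion: reserves +€20B, deposits +€20B.
Totals: Δreserves = −€78B, Δdeposits = −€5B.
Δrequired reserves = 4% × −€5B = −€0.2B.
Δexcess reserves = Δreserves − Δrequired = −€78B − (−€0.2B) = -€77.8 billion.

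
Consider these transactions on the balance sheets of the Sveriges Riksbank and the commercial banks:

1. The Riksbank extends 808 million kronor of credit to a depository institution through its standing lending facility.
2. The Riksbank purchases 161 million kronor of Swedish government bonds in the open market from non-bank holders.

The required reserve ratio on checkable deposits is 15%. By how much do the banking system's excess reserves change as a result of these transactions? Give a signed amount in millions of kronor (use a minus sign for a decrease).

Discount-window loan 808 million kronor: reserves +808M, deposits 0.
Asset purchase (from non-banks) 161 million kronor: reserves +161M, deposits +161M.
Totals: Δreserves = +969M, Δdeposits = +161M.
Δrequired reserves = 15% × +161M = +24.15M.
Δexcess reserves = Δreserves − Δrequired = +969M − (+24.15M) = +944.85 million.

+944.85 million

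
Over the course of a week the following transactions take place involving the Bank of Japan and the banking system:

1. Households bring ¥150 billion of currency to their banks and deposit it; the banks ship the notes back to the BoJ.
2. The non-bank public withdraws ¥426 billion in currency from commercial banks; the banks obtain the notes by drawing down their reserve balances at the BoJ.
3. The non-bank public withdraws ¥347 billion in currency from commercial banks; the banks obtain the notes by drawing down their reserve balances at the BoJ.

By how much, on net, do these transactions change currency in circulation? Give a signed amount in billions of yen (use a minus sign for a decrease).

+¥623 billion

BoJ balance sheet:
  Assets:      no change
  Liabilities: Bank reserves −¥623B, Currency in circulation +¥623B
Commercial banking system:
  Assets:      Reserves at CB −¥623B
  Liabilities: Checkable deposits −¥623B
So the change in currency in circulation is +¥623 billion.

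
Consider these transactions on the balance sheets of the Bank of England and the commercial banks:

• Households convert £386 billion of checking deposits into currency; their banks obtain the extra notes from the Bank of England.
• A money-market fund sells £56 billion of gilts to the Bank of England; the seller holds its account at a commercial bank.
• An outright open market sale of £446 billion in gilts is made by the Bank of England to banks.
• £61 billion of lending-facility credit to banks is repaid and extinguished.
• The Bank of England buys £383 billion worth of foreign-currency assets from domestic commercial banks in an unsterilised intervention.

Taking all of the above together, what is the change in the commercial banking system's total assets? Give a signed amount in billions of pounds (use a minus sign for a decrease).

-£391 billion

Currency withdrawal £386 billion: bank balance sheets shrink → −£386B.
Asset purchase (from non-banks) £56 billion: bank balance sheets expand → +£56B.
OMO sale (to banks) £446 billion: just an asset swap on bank balance sheets → 0.
Discount-window repayment £61 billion: bank balance sheets shrink → −£61B.
FX purchase £383 billion: just an asset swap on bank balance sheets → 0.
Net: −386 + 56 + 0 − 61 + 0 = -£391 billion.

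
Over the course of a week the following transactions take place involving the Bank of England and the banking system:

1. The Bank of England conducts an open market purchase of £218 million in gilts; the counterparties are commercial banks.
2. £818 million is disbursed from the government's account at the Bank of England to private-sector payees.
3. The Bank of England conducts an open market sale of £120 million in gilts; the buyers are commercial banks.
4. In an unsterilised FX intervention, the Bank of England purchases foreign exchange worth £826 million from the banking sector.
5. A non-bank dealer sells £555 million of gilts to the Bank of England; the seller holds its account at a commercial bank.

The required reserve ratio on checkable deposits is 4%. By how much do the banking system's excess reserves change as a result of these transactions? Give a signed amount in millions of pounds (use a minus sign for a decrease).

OMO purchase (from banks) £218 million: reserves +£218M, deposits 0.
Government spending £818 million: reserves +£818M, deposits +£818M.
OMO sale (to banks) £120 million: reserves −£120M, deposits 0.
FX purchase £826 million: reserves +£826M, deposits 0.
Asset purchase (from non-banks) £555 million: reserves +£555M, deposits +£555M.
Totals: Δreserves = +£2297M, Δdeposits = +£1373M.
Δrequired reserves = 4% × +£1373M = +£54.92M.
Δexcess reserves = Δreserves − Δrequired = +£2297M − (+£54.92M) = +£2242.08 million.

+£2242.08 million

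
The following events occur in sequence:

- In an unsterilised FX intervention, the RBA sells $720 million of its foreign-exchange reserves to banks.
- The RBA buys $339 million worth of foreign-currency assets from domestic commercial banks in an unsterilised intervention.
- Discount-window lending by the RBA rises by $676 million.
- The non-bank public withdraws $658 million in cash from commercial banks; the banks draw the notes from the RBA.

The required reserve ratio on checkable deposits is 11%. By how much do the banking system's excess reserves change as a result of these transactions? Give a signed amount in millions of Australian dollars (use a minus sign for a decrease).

FX sale $720 million: reserves −$720M, deposits 0.
FX purchase $339 million: reserves +$339M, deposits 0.
Discount-window loan $676 million: reserves +$676M, deposits 0.
Currency withdrawal $658 million: reserves −$658M, deposits −$658M.
Totals: Δreserves = −$363M, Δdeposits = −$658M.
Δrequired reserves = 11% × −$658M = −$72.38M.
Δexcess reserves = Δreserves − Δrequired = −$363M − (−$72.38M) = -$290.62 million.

-$290.62 million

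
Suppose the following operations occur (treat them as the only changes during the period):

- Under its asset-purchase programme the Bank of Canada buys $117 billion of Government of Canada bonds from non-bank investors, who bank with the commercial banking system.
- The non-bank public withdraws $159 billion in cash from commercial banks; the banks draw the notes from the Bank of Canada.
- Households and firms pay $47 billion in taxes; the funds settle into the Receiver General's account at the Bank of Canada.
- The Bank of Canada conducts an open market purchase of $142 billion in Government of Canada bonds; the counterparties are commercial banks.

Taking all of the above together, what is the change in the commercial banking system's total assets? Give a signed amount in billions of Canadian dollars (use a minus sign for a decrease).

Bank of Canada balance sheet:
  Assets:      Securities +$259B
  Liabilities: Bank reserves +$53B, Currency in circulation +$159B, Government deposits +$47B
Commercial banking system:
  Assets:      Reserves at CB +$53B, Securities −$142B
  Liabilities: Checkable deposits −$89B
Change in total bank assets = -$89 billion.

-$89 billion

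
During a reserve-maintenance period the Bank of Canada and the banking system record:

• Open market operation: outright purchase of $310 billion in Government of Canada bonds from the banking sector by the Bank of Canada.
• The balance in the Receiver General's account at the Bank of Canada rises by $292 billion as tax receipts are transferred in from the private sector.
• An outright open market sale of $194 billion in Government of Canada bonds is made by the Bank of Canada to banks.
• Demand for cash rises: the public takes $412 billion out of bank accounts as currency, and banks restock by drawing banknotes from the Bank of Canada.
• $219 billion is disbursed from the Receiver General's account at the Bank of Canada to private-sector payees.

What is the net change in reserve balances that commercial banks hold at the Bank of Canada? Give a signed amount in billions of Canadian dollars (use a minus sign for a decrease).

-$369 billion

Bank of Canada balance sheet:
  Assets:      Securities +$116B
  Liabilities: Bank reserves −$369B, Currency in circulation +$412B, Government deposits +$73B
Commercial banking system:
  Assets:      Reserves at CB −$369B, Securities −$116B
  Liabilities: Checkable deposits −$485B
So the change in reserve balances that commercial banks hold at the Bank of Canada is -$369 billion.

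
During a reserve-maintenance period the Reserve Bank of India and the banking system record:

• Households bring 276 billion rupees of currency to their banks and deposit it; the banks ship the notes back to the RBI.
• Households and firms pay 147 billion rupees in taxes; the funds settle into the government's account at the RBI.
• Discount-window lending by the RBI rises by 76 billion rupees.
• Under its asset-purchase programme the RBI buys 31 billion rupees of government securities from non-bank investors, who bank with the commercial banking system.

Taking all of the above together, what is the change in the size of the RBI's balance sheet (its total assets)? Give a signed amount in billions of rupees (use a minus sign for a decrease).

+107 billion

Currency deposit 276 billion rupees: only the composition of liabilities changes → 0.
Government account inflow 147 billion rupees: only the composition of liabilities changes → 0.
Discount-window loan 76 billion rupees: an RBI asset is acquired → +76B.
Asset purchase (from non-banks) 31 billion rupees: an RBI asset is acquired → +31B.
Net: 0 + 0 + 76 + 31 = +107 billion.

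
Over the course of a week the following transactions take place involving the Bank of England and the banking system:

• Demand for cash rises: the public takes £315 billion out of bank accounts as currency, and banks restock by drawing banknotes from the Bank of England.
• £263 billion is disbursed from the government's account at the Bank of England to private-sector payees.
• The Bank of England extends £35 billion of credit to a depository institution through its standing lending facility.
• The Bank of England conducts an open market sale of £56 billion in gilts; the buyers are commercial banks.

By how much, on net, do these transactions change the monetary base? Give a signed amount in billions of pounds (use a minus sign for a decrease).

Bank of England balance sheet:
  Assets:      Securities −£56B, Loans to banks +£35B
  Liabilities: Bank reserves −£73B, Currency in circulation +£315B, Government deposits −£263B
Monetary base = currency + reserves: +£315B + (−£73B) = +£242 billion.

+£242 billion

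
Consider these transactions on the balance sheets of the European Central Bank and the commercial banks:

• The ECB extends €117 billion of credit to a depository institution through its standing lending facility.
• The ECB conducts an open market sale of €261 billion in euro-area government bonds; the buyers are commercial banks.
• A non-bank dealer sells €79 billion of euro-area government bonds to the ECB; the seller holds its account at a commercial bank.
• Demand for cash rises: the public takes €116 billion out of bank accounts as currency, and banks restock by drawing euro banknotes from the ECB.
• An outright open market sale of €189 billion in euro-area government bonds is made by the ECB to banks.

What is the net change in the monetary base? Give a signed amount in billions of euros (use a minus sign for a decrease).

ECB balance sheet:
  Assets:      Securities −€371B, Loans to banks +€117B
  Liabilities: Bank reserves −€370B, Currency in circulation +€116B
Monetary base = currency + reserves: +€116B + (−€370B) = -€254 billion.

-€254 billion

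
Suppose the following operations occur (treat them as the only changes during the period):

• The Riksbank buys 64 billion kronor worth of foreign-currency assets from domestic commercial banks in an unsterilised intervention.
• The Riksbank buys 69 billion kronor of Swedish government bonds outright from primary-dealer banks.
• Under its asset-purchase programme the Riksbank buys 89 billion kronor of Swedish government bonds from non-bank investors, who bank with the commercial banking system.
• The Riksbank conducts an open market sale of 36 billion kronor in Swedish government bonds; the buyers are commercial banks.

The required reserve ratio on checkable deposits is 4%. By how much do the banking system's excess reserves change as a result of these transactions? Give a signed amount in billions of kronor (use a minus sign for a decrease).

+182.44 billion

FX purchase 64 billion kronor: reserves +64B, deposits 0.
OMO purchase (from banks) 69 billion kronor: reserves +69B, deposits 0.
Asset purchase (from non-banks) 89 billion kronor: reserves +89B, deposits +89B.
OMO sale (to banks) 36 billion kronor: reserves −36B, deposits 0.
Totals: Δreserves = +186B, Δdeposits = +89B.
Δrequired reserves = 4% × +89B = +3.56B.
Δexcess reserves = Δreserves − Δrequired = +186B − (+3.56B) = +182.44 billion.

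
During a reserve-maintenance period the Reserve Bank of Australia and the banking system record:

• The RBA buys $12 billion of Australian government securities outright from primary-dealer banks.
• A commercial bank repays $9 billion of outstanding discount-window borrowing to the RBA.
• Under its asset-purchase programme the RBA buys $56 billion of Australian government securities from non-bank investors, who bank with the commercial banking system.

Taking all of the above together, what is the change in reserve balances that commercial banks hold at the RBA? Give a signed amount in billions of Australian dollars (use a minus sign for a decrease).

OMO purchase (from banks) $12 billion: the RBA pays by crediting reserve accounts → +$12B.
Discount-window repayment $9 billion: repayment is debited from reserves → −$9B.
Asset purchase (from non-banks) $56 billion: the RBA pays by crediting reserve accounts → +$56B.
Net: 12 − 9 + 56 = +$59 billion.

+$59 billion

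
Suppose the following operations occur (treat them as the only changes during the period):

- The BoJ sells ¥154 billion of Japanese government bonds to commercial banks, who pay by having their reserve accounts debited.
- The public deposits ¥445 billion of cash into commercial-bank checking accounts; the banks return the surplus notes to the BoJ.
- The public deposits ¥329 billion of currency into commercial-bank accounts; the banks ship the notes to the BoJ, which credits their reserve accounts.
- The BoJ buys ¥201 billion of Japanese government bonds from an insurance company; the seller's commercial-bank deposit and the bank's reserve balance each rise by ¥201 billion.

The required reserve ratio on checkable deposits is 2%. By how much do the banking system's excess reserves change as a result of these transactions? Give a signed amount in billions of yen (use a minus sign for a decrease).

+¥801.5 billion

OMO sale (to banks) ¥154 billion: reserves −¥154B, deposits 0.
Currency deposit ¥445 billion: reserves +¥445B, deposits +¥445B.
Currency deposit ¥329 billion: reserves +¥329B, deposits +¥329B.
Asset purchase (from non-banks) ¥201 billion: reserves +¥201B, deposits +¥201B.
Totals: Δreserves = +¥821B, Δdeposits = +¥975B.
Δrequired reserves = 2% × +¥975B = +¥19.5B.
Δexcess reserves = Δreserves − Δrequired = +¥821B − (+¥19.5B) = +¥801.5 billion.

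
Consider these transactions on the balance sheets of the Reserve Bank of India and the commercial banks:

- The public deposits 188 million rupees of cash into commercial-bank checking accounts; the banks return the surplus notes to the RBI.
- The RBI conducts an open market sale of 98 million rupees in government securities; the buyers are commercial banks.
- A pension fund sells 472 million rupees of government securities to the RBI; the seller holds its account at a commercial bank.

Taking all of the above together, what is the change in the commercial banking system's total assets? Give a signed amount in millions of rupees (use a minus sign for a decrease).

RBI balance sheet:
  Assets:      Securities +374M
  Liabilities: Bank reserves +562M, Currency in circulation −188M
Commercial banking system:
  Assets:      Reserves at CB +562M, Securities +98M
  Liabilities: Checkable deposits +660M
Change in total bank assets = +660 million.

+660 million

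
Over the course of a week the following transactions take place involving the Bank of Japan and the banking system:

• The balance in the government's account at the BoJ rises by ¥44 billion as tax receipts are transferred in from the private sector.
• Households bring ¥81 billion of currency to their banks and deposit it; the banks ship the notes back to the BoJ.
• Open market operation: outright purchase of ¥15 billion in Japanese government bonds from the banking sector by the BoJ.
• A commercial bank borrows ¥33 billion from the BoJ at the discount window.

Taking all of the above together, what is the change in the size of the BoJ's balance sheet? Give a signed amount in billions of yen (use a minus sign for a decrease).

+¥48 billion

BoJ balance sheet:
  Assets:      Securities +¥15B, Loans to banks +¥33B
  Liabilities: Bank reserves +¥85B, Currency in circulation −¥81B, Government deposits +¥44B
Commercial banking system:
  Assets:      Reserves at CB +¥85B, Securities −¥15B
  Liabilities: Checkable deposits +¥37B, Borrowings from CB +¥33B
Change in total BoJ assets = +¥48 billion.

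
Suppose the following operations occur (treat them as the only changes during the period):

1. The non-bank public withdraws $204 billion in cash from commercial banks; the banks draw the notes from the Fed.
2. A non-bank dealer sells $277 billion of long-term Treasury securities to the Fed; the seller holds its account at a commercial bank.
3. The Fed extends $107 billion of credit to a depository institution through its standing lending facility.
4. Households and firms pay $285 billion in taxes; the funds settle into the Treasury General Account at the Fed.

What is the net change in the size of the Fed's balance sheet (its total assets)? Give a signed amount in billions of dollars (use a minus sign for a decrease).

Fed balance sheet:
  Assets:      Securities +$277B, Loans to banks +$107B
  Liabilities: Bank reserves −$105B, Currency in circulation +$204B, Government deposits +$285B
Commercial banking system:
  Assets:      Reserves at CB −$105B
  Liabilities: Checkable deposits −$212B, Borrowings from CB +$107B
Change in total Fed assets = +$384 billion.

+$384 billion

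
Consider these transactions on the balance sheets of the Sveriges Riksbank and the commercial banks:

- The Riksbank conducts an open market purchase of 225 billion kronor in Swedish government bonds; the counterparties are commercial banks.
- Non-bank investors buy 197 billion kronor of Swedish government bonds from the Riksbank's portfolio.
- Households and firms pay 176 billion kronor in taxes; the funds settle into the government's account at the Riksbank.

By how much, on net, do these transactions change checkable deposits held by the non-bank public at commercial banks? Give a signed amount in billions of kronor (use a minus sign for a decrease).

Riksbank balance sheet:
  Assets:      Securities +28B
  Liabilities: Bank reserves −148B, Government deposits +176B
Commercial banking system:
  Assets:      Reserves at CB −148B, Securities −225B
  Liabilities: Checkable deposits −373B
So the change in checkable deposits held by the non-bank public at commercial banks is -373 billion.

-373 billion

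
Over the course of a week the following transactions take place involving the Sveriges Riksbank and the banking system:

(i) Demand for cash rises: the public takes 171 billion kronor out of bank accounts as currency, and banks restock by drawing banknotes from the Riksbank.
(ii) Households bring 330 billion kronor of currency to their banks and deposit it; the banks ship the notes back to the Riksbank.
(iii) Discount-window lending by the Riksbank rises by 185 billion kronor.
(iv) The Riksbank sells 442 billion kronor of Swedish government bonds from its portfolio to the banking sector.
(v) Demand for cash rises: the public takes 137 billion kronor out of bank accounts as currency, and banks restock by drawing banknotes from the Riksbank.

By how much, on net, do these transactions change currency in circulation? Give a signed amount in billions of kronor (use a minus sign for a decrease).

Riksbank balance sheet:
  Assets:      Securities −442B, Loans to banks +185B
  Liabilities: Bank reserves −235B, Currency in circulation −22B
So the change in currency in circulation is -22 billion.

-22 billion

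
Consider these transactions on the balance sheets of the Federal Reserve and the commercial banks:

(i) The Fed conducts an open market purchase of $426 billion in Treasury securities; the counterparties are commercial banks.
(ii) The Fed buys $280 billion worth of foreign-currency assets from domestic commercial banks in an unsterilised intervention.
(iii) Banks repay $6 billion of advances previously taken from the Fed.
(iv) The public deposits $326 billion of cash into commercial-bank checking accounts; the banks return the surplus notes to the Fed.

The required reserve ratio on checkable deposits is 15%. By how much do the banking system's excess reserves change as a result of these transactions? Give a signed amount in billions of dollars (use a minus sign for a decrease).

OMO purchase (from banks) $426 billion: reserves +$426B, deposits 0.
FX purchase $280 billion: reserves +$280B, deposits 0.
Discount-window repayment $6 billion: reserves −$6B, deposits 0.
Currency deposit $326 billion: reserves +$326B, deposits +$326B.
Totals: Δreserves = +$1026B, Δdeposits = +$326B.
Δrequired reserves = 15% × +$326B = +$48.9B.
Δexcess reserves = Δreserves − Δrequired = +$1026B − (+$48.9B) = +$977.1 billion.

+$977.1 billion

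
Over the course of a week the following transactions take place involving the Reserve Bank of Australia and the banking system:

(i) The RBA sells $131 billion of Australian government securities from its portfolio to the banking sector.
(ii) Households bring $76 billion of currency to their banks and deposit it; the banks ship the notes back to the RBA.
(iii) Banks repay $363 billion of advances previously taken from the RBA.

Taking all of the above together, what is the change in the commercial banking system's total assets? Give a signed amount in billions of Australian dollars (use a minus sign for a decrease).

-$287 billion

RBA balance sheet:
  Assets:      Securities −$131B, Loans to banks −$363B
  Liabilities: Bank reserves −$418B, Currency in circulation −$76B
Commercial banking system:
  Assets:      Reserves at CB −$418B, Securities +$131B
  Liabilities: Checkable deposits +$76B, Borrowings from CB −$363B
Change in total bank assets = -$287 billion.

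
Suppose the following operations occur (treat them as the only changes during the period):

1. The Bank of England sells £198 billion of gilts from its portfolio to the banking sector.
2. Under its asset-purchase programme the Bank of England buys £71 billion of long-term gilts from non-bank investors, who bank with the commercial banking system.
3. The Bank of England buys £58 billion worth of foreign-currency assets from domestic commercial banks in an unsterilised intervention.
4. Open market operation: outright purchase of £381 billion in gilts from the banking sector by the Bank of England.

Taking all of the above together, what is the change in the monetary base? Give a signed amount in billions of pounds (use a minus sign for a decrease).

OMO sale (to banks) £198 billion: Bank of England balance sheet contracts → −£198B.
Asset purchase (from non-banks) £71 billion: Bank of England balance sheet expands → +£71B.
FX purchase £58 billion: Bank of England balance sheet expands → +£58B.
OMO purchase (from banks) £381 billion: Bank of England balance sheet expands → +£381B.
Net: −198 + 71 + 58 + 381 = +£312 billion.

+£312 billion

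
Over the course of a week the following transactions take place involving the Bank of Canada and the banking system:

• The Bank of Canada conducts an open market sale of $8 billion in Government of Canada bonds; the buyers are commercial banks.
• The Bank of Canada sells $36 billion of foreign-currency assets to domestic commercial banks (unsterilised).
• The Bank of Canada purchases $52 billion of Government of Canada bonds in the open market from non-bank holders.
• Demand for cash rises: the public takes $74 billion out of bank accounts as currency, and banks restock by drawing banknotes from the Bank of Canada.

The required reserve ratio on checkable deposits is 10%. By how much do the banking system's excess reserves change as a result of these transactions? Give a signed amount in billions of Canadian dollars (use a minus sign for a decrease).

-$63.8 billion

OMO sale (to banks) $8 billion: reserves −$8B, deposits 0.
FX sale $36 billion: reserves −$36B, deposits 0.
Asset purchase (from non-banks) $52 billion: reserves +$52B, deposits +$52B.
Currency withdrawal $74 billion: reserves −$74B, deposits −$74B.
Totals: Δreserves = −$66B, Δdeposits = −$22B.
Δrequired reserves = 10% × −$22B = −$2.2B.
Δexcess reserves = Δreserves − Δrequired = −$66B − (−$2.2B) = -$63.8 billion.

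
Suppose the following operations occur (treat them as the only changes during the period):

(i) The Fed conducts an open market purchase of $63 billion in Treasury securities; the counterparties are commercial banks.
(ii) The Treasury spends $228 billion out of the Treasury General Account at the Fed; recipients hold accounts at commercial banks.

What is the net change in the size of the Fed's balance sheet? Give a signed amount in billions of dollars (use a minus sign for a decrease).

OMO purchase (from banks) $63 billion: a Fed asset is acquired → +$63B.
Government spending $228 billion: only the composition of liabilities changes → 0.
Net: 63 + 0 = +$63 billion.

+$63 billion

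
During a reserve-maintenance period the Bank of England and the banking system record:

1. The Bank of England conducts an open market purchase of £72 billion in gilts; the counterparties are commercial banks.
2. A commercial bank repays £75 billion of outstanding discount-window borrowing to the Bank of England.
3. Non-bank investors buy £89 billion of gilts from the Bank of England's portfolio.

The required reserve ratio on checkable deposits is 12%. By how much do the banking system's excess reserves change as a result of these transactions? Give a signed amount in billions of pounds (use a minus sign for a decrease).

OMO purchase (from banks) £72 billion: reserves +£72B, deposits 0.
Discount-window repayment £75 billion: reserves −£75B, deposits 0.
Asset sale (to non-banks) £89 billion: reserves −£89B, deposits −£89B.
Totals: Δreserves = −£92B, Δdeposits = −£89B.
Δrequired reserves = 12% × −£89B = −£10.68B.
Δexcess reserves = Δreserves − Δrequired = −£92B − (−£10.68B) = -£81.32 billion.

-£81.32 billion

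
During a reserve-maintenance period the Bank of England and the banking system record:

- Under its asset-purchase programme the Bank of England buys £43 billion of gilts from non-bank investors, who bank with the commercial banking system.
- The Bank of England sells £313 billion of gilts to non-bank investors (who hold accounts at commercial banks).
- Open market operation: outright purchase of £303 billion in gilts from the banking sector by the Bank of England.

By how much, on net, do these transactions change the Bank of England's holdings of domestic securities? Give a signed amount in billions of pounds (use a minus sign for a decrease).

+£33 billion

Bank of England balance sheet:
  Assets:      Securities +£33B
  Liabilities: Bank reserves +£33B
Commercial banking system:
  Assets:      Reserves at CB +£33B, Securities −£303B
  Liabilities: Checkable deposits −£270B
So the change in the Bank of England's holdings of domestic securities is +£33 billion.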